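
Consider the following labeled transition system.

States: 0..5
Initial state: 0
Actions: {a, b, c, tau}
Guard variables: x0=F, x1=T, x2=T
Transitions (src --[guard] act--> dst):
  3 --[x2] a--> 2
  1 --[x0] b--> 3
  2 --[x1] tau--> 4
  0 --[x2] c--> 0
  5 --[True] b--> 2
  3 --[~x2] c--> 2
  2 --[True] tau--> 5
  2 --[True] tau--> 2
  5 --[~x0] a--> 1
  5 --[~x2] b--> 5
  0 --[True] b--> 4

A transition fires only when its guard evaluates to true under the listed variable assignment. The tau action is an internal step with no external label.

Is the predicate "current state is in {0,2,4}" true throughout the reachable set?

Allowed set {0,2,4}
Reach set: {0,4}
  0: safe
  4: safe

Answer: INVARIANT HOLDS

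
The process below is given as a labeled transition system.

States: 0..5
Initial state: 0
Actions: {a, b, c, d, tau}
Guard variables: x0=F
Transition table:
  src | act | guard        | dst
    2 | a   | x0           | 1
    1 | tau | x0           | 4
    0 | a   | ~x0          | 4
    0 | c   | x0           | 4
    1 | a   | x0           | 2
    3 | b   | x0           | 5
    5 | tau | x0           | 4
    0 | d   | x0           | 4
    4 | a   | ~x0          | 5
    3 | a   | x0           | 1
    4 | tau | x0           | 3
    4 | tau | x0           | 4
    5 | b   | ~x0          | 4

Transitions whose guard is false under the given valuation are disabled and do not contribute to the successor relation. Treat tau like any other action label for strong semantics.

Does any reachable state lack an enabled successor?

Answer: DEADLOCK-FREE

Analysis:
R = {0,4,5}
  0: a→4  [1 exit(s)]
  4: a→5  [1 exit(s)]
  5: b→4  [1 exit(s)]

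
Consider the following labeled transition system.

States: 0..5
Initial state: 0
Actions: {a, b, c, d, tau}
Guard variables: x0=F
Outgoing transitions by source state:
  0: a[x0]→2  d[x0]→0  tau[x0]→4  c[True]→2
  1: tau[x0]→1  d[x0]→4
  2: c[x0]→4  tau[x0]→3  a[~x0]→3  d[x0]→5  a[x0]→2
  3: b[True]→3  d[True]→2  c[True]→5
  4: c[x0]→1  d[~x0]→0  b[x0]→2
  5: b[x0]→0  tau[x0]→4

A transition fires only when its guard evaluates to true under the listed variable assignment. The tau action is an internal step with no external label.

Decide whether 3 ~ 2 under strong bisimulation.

Refine partition for ~:
  π0 = {{0,1,2,3,4,5}}
  π1 = {{0},{1,5},{2},{3},{4}}
stable after 2 split(s): 5 block(s)
class of 3: {3}; class of 2: {2}

Answer: NOT BISIMILAR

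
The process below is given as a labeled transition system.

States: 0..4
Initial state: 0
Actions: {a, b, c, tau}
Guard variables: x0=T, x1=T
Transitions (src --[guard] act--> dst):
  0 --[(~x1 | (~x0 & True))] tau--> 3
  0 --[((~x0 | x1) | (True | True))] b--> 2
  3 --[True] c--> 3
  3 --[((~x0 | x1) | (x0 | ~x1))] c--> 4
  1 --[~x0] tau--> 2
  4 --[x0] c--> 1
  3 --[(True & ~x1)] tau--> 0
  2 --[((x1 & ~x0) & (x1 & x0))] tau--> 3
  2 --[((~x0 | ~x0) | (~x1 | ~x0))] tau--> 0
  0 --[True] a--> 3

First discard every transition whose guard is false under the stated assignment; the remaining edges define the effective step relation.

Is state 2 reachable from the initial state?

5 transition(s) survive guard evaluation.
Layer 0: {0}
Layer 1: {2,3}  cumulative {0,2,3}
Layer 2: {4}  cumulative {0,2,3,4}
Layer 3: {1}  cumulative {0,1,2,3,4}
Reach set: {0,1,2,3,4}
witness 2: b

Answer: REACHABLE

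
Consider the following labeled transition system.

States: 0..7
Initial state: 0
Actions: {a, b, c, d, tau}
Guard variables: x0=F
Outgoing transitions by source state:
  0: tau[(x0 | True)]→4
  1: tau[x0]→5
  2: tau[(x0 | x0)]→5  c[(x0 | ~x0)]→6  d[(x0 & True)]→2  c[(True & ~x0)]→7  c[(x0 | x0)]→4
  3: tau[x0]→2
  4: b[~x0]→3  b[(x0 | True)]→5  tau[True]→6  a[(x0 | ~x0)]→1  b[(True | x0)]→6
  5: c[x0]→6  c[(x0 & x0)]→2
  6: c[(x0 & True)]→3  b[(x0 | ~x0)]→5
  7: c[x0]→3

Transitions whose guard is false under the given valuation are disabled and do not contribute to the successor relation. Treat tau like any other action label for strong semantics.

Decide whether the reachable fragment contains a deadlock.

Answer: DEADLOCK at state 1

Working:
R = {0,1,3,4,5,6}
  0: tau→4  [1 out]
  1: ∅  [STUCK]
  3: ∅  [STUCK]
  4: a→1  b→3  b→5  b→6  tau→6  [5 out]
  5: ∅  [STUCK]
  6: b→5  [1 out]
trace reaching 1: tau·a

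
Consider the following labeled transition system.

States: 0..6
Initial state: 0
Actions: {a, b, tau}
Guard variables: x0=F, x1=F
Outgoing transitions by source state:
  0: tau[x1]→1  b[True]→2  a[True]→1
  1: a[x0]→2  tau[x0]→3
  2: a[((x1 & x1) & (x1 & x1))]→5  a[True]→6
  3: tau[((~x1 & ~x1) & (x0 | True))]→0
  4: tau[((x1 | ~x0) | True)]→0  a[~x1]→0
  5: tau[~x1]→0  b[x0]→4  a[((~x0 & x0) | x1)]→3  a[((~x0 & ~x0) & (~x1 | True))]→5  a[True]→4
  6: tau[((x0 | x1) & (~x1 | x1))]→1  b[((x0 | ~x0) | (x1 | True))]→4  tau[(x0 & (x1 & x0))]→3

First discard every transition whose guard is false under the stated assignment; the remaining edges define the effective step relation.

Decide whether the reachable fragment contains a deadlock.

R = {0,1,2,4,6}
  0: a→1  b→2  [deg 2]
  1: ∅  [no exit]
  2: a→6  [deg 1]
  4: a→0  tau→0  [deg 2]
  6: b→4  [deg 1]
witness 1: a

Answer: DEADLOCK at state 1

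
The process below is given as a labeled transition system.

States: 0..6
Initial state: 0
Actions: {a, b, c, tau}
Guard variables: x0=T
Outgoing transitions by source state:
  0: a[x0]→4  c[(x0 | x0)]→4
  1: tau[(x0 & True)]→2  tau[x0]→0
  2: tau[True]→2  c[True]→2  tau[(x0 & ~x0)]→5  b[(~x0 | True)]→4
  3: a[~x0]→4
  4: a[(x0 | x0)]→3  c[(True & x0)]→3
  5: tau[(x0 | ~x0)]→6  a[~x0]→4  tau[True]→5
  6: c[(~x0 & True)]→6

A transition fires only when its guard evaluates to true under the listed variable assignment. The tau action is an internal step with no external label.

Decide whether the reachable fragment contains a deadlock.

R = {0,3,4}
  0: a→4  c→4  [2 out]
  3: ∅  [no exit]
  4: a→3  c→3  [2 out]
Path to 3: a·a

Answer: DEADLOCK at state 3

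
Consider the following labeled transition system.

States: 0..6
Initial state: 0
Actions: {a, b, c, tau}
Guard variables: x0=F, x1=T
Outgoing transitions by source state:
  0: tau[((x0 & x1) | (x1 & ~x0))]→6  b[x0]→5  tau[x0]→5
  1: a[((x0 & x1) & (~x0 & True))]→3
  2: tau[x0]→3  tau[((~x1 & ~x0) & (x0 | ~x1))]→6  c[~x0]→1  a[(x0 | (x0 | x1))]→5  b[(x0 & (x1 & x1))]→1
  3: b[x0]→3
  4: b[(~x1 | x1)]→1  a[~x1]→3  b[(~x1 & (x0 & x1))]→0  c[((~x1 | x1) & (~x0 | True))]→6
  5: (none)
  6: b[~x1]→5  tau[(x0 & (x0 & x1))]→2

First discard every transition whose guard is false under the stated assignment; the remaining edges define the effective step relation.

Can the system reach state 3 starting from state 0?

After dropping false guards: 5 live edges.
depth 0: {0}
depth 1: {6}  cumulative {0,6}
Reachable = {0,6}

Answer: UNREACHABLE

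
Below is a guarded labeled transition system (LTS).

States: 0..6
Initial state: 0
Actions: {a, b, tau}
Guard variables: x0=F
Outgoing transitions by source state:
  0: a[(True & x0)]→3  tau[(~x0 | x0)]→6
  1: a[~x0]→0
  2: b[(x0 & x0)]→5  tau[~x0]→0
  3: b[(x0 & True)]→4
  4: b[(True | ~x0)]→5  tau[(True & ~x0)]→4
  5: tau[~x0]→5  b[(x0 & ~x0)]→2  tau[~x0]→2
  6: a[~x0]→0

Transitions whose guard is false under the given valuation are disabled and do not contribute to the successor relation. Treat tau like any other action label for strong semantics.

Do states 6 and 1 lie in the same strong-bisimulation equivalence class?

Bisimulation quotient by refinement:
  π0 = {{0,1,2,3,4,5,6}}
  π1 = {{0,2,5},{1,6},{3},{4}}
  π2 = {{0},{1,6},{2,5},{3},{4}}
  π3 = {{0},{1,6},{2},{3},{4},{5}}
Fixed point at round 4; 6 class(es).
[6]={1,6}  [1]={1,6}

Answer: BISIMILAR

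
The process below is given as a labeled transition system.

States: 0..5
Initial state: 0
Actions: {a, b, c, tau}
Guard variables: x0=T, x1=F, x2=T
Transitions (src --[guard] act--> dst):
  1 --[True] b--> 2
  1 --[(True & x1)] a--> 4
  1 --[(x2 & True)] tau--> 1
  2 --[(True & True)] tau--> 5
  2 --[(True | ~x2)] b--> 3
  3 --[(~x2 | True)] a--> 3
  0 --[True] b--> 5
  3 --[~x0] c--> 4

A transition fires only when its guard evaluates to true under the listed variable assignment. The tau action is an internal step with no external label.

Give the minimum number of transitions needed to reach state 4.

Answer: UNREACHABLE

Trace:
Layered search for 4:
  Layer 0: {0}
  Layer 1: {5}
4 never appears.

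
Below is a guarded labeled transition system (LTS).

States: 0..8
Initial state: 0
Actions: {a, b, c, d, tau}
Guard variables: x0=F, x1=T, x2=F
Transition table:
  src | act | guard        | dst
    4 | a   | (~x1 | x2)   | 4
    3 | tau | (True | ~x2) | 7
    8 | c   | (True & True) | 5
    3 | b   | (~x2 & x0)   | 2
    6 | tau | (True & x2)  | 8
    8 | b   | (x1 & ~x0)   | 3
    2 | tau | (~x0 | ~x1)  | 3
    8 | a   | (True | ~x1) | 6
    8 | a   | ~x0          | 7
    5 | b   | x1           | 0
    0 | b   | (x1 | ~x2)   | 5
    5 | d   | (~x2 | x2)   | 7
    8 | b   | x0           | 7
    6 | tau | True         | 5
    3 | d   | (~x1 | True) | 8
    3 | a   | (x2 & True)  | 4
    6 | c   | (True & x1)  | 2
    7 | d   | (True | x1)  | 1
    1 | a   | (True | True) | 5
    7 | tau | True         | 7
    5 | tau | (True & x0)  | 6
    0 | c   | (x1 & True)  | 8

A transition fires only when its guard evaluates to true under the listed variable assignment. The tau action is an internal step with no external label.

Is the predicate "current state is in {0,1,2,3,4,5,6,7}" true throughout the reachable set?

Allowed set {0,1,2,3,4,5,6,7}
Reachable = {0,1,2,3,5,6,7,8}
  0: ok
  1: ok
  2: ok
  3: ok
  5: ok
  6: ok
  7: ok
  8: ✗ unsafe
witness against invariant: c → 8

Answer: INVARIANT VIOLATED at state 8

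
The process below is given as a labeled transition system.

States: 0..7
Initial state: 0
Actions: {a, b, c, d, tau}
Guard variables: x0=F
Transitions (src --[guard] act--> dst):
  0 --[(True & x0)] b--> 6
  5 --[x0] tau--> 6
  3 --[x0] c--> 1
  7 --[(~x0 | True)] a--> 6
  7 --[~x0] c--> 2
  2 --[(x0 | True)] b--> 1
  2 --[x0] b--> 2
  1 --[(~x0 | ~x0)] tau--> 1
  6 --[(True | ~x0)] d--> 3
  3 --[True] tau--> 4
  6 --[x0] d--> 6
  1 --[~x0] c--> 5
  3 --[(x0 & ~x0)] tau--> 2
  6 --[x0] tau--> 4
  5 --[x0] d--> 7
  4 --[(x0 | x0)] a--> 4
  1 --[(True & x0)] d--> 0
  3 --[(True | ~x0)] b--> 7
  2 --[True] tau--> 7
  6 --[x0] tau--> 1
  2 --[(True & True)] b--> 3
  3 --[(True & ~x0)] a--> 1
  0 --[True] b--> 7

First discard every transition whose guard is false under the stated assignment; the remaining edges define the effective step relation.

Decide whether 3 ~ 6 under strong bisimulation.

Refine partition for ~:
  round 0: {{0,1,2,3,4,5,6,7}}
  round 1: {{0},{1},{2},{3},{4,5},{6},{7}}
stable after 2 split(s): 7 block(s)
3∈{3}, 6∈{6}

Answer: NOT BISIMILAR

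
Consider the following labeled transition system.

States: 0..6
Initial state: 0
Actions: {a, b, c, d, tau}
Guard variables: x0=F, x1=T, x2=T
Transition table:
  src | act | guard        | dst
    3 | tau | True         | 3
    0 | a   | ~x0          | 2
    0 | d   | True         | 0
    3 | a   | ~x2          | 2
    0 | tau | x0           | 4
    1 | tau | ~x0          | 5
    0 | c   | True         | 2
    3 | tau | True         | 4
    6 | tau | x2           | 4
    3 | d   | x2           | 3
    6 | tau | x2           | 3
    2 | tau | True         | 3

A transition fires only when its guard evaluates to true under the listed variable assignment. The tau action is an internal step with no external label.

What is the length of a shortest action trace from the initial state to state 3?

Answer: 2

Analysis:
BFS to 3:
  Layer 0: {0}
  Layer 1: {2}
  Layer 2: {3}
depth(3)=2, e.g. a·tau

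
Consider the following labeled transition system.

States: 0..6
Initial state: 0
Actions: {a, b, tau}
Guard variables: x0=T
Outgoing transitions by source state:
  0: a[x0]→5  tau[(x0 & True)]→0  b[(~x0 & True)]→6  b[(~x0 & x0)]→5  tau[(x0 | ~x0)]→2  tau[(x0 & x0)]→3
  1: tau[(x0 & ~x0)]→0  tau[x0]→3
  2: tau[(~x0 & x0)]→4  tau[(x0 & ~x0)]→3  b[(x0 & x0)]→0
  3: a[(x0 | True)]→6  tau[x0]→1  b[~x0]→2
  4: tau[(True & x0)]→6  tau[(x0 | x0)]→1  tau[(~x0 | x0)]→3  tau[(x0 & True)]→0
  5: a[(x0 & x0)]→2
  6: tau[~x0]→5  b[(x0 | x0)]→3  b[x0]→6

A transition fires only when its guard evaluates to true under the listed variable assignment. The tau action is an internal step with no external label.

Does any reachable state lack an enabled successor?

Answer: DEADLOCK-FREE

Working:
Reachable = {0,1,2,3,5,6}
  0: a→5  tau→0  tau→2  tau→3  [4 out]
  1: tau→3  [1 out]
  2: b→0  [1 out]
  3: a→6  tau→1  [2 out]
  5: a→2  [1 out]
  6: b→3  b→6  [2 out]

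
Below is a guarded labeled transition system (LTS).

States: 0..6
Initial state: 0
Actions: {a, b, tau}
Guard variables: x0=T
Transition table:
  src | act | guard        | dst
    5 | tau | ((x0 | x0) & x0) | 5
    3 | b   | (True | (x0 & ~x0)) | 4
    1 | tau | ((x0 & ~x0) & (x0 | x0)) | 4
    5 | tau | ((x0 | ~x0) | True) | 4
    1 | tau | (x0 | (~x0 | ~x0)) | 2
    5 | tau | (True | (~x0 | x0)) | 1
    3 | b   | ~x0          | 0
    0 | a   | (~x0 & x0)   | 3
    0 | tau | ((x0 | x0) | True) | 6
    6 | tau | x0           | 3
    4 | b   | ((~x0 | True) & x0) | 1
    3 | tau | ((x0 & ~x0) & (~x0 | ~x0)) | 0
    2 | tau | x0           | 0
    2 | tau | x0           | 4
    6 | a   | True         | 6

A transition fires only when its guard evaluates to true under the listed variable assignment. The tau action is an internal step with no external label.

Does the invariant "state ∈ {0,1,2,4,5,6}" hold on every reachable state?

Safe = {0,1,2,4,5,6}
Reach set: {0,1,2,3,4,6}
  0: ok
  1: ok
  2: ok
  3: outside
  4: ok
  6: ok
counterexample path to 3: tau·tau

Answer: INVARIANT VIOLATED at state 3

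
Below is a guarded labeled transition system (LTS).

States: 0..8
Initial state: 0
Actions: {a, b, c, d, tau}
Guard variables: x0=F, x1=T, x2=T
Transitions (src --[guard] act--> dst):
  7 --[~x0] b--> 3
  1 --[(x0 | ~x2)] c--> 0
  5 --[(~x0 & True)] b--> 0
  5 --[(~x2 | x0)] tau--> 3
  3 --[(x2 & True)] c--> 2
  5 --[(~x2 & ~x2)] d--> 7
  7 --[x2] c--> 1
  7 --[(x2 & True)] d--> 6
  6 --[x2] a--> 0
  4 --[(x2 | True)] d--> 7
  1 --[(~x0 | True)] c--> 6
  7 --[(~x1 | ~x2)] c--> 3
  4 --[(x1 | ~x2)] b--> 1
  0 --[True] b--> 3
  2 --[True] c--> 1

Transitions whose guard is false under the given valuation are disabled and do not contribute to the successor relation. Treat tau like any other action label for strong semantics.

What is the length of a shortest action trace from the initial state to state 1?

Layered search for 1:
  L0 = {0}
  L1 = {3}
  L2 = {2}
  L3 = {1}
1 enters at depth 3; path b·c·c

Answer: 3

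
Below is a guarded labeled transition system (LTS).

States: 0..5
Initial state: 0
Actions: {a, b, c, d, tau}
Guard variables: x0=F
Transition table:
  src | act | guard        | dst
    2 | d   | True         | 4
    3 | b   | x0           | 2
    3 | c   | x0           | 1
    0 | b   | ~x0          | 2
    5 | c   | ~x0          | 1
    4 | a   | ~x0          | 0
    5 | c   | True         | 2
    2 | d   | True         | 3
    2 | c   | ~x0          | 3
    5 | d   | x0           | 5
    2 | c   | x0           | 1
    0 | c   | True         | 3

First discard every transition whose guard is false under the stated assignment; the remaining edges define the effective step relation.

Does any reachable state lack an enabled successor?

Answer: DEADLOCK at state 3

Trace:
Reachable = {0,2,3,4}
  0: b→2  c→3  [2 out]
  2: c→3  d→3  d→4  [3 out]
  3: ∅  [STUCK]
  4: a→0  [1 out]
Path to 3: c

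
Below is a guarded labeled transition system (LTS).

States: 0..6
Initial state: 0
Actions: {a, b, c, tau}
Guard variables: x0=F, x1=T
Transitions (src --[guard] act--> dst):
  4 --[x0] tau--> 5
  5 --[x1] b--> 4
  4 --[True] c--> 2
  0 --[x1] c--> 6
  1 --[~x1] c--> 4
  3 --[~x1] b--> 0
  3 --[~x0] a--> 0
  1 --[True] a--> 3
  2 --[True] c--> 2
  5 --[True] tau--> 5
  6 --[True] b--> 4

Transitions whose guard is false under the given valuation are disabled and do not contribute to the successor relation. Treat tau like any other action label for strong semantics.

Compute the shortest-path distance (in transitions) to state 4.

Answer: 2

Working:
Breadth-first toward 4:
  Layer 0: {0}
  Layer 1: {6}
  Layer 2: {4}
4 enters at depth 2; path c·b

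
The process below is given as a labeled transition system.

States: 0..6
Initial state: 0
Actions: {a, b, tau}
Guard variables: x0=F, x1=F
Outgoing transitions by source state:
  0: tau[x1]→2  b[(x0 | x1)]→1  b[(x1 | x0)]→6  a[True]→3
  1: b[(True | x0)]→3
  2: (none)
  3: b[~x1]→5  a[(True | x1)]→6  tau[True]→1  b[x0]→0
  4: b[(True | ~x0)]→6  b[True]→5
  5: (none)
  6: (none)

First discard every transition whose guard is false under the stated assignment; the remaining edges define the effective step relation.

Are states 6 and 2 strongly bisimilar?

Compute ~ classes (split until stable):
  π0 = {{0,1,2,3,4,5,6}}
  π1 = {{0},{1,4},{2,5,6},{3}}
  π2 = {{0},{1},{2,5,6},{3},{4}}
5 equivalence class(es) (converged in 3)
class of 6: {2,5,6}; class of 2: {2,5,6}

Answer: BISIMILAR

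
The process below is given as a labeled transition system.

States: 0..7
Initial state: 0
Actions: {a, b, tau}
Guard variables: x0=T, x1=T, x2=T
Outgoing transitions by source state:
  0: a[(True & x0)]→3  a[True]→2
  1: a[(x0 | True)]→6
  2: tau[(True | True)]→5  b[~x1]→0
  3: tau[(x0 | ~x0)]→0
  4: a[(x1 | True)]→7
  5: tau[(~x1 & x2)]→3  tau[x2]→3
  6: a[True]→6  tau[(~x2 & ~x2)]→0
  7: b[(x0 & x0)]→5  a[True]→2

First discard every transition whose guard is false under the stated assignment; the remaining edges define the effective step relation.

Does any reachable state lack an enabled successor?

R = {0,2,3,5}
  0: a→2  a→3  [deg 2]
  2: tau→5  [deg 1]
  3: tau→0  [deg 1]
  5: tau→3  [deg 1]

Answer: DEADLOCK-FREE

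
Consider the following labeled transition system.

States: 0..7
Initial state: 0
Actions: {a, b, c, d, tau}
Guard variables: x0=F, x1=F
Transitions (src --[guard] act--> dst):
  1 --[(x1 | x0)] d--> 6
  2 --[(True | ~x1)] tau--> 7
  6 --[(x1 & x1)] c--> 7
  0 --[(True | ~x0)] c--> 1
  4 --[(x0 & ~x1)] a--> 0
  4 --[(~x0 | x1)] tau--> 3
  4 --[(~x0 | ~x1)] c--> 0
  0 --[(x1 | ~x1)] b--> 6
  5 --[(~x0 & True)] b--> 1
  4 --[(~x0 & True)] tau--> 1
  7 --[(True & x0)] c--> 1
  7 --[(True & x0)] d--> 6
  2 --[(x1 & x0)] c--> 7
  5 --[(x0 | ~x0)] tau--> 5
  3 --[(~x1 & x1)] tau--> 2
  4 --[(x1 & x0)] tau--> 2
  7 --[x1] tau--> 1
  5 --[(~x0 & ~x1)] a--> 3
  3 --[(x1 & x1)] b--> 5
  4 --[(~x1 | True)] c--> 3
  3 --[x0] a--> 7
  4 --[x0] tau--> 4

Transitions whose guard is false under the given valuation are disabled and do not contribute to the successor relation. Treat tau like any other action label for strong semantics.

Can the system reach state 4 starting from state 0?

Answer: UNREACHABLE

Trace:
After dropping false guards: 10 live edges.
L0 = {0}
L1 = {1,6}  cumulative {0,1,6}
Reach set: {0,1,6}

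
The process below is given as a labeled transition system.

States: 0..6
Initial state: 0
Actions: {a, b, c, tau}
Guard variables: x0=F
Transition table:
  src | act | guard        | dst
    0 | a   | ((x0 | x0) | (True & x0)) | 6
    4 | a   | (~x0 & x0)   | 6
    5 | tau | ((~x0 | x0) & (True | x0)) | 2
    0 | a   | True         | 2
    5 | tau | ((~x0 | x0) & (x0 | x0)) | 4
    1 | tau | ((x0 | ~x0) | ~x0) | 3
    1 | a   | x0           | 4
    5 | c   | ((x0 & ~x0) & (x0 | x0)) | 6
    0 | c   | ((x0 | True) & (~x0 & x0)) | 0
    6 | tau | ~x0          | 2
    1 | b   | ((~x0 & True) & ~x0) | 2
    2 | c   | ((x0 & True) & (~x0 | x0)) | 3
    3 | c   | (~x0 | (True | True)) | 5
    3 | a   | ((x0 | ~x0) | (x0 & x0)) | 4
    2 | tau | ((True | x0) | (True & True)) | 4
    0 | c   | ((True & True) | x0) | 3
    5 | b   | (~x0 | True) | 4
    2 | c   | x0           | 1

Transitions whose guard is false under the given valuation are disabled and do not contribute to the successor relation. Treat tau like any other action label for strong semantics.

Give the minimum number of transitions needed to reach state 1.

Breadth-first toward 1:
  L0 = {0}
  L1 = {2,3}
  L2 = {4,5}
1 never appears.

Answer: UNREACHABLE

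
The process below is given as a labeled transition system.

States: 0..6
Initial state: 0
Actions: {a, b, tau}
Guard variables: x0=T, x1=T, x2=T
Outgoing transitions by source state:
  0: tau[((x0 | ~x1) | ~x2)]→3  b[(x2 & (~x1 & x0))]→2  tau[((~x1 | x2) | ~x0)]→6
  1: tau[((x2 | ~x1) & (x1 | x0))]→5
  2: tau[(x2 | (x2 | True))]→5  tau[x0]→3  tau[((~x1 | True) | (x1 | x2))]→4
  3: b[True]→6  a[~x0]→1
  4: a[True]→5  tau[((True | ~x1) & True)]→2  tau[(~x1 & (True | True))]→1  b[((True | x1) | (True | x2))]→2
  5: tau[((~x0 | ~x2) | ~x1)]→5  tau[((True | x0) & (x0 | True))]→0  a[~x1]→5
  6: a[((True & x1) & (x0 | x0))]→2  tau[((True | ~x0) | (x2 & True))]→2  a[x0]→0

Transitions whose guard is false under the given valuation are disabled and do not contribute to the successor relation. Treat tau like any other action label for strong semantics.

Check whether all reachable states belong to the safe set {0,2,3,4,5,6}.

Allowed set {0,2,3,4,5,6}
Reachable = {0,2,3,4,5,6}
  0: ok
  2: ok
  3: ok
  4: ok
  5: ok
  6: ok

Answer: INVARIANT HOLDS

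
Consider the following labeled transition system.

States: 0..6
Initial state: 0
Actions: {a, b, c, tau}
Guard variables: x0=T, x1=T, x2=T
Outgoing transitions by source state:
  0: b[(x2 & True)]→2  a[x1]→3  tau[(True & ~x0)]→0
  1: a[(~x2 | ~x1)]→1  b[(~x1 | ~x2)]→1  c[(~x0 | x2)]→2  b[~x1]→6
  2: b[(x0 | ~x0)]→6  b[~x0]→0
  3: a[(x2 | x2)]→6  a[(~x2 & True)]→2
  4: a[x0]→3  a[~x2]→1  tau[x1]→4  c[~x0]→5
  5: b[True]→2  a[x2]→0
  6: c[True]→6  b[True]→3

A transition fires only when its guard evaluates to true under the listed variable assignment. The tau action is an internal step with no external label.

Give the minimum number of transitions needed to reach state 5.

Answer: UNREACHABLE

Analysis:
Layered search for 5:
  depth 0: {0}
  depth 1: {2,3}
  depth 2: {6}
5 never appears.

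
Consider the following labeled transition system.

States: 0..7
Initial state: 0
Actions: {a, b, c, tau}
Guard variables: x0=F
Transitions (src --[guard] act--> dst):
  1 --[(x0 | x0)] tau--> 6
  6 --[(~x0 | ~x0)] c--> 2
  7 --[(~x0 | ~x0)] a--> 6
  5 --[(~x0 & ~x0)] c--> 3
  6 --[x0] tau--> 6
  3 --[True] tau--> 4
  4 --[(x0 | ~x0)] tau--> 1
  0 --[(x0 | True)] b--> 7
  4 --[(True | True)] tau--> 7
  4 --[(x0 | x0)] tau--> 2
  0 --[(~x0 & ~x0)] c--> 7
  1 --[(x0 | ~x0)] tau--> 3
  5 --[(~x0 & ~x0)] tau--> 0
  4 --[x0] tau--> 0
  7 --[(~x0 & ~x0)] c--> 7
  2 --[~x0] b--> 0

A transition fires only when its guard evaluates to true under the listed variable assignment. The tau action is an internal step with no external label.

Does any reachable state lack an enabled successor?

Reachable = {0,2,6,7}
  0: b→7  c→7  [2 out]
  2: b→0  [1 out]
  6: c→2  [1 out]
  7: a→6  c→7  [2 out]

Answer: DEADLOCK-FREE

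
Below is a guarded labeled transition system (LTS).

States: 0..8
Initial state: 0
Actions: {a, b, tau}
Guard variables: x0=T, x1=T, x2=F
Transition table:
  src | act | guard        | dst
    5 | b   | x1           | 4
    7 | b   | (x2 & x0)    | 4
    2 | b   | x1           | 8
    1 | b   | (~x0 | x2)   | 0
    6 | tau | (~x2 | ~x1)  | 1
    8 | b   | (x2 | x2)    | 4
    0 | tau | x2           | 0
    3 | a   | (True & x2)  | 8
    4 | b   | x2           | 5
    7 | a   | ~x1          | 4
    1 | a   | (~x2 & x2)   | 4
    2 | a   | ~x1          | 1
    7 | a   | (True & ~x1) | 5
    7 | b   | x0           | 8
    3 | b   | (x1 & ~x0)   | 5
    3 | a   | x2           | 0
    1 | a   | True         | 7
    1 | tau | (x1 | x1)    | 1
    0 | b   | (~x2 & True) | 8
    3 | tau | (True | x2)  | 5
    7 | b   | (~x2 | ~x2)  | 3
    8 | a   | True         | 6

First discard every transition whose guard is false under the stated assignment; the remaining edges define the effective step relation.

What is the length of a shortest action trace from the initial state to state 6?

Layered search for 6:
  depth 0: {0}
  depth 1: {8}
  depth 2: {6}
depth(6)=2, e.g. b·a

Answer: 2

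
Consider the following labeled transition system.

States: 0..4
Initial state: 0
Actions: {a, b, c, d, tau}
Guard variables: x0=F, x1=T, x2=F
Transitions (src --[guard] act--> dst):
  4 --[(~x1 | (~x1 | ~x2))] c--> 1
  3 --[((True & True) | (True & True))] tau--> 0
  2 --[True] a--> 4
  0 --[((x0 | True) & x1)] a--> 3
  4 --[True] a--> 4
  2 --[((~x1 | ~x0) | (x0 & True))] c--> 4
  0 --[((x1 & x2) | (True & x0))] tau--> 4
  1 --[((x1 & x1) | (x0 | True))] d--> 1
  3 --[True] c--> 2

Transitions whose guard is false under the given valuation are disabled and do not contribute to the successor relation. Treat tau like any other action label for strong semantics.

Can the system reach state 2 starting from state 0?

After dropping false guards: 8 live edges.
L0 = {0}
L1 = {3}  cumulative {0,3}
L2 = {2}  cumulative {0,2,3}
L3 = {4}  cumulative {0,2,3,4}
L4 = {1}  cumulative {0,1,2,3,4}
R = {0,1,2,3,4}
Path to 2: a·c

Answer: REACHABLE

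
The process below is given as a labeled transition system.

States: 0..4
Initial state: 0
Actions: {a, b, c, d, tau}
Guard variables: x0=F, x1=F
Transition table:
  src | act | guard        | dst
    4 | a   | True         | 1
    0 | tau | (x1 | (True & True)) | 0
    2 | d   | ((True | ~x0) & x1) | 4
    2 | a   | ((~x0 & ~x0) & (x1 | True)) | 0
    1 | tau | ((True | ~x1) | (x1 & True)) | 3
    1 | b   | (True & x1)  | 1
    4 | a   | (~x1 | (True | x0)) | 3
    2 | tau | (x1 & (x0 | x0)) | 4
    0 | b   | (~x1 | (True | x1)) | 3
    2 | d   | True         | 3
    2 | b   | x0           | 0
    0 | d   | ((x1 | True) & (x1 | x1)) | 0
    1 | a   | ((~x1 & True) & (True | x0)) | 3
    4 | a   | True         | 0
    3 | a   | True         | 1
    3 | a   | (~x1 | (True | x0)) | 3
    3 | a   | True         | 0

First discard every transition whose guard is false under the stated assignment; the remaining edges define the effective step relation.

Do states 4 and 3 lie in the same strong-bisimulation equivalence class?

Answer: BISIMILAR

Analysis:
Refine partition for ~:
  round 0: {{0,1,2,3,4}}
  round 1: {{0},{1},{2},{3,4}}
stable after 2 split(s): 4 block(s)
class of 4: {3,4}; class of 3: {3,4}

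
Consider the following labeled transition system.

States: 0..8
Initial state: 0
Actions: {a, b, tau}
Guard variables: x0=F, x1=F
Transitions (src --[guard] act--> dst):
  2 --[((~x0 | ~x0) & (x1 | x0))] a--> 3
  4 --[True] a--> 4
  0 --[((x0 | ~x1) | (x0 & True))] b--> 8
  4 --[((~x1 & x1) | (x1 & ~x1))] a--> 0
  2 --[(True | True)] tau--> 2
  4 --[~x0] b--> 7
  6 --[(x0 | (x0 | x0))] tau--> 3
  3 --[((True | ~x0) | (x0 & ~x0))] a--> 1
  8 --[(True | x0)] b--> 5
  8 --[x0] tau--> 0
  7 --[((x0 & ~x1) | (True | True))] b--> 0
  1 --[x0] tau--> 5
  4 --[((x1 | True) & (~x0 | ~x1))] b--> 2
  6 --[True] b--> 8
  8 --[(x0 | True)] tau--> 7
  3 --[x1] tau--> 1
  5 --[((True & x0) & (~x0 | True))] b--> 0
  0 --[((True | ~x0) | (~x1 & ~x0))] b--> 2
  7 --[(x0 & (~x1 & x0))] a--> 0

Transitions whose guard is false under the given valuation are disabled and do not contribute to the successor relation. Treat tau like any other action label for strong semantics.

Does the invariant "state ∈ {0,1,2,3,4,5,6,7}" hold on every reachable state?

Answer: INVARIANT VIOLATED at state 8

Analysis:
Inv-set: {0,1,2,3,4,5,6,7}
R = {0,2,5,7,8}
  0: ✓
  2: ✓
  5: ✓
  7: ✓
  8: ✗ unsafe
witness against invariant: b → 8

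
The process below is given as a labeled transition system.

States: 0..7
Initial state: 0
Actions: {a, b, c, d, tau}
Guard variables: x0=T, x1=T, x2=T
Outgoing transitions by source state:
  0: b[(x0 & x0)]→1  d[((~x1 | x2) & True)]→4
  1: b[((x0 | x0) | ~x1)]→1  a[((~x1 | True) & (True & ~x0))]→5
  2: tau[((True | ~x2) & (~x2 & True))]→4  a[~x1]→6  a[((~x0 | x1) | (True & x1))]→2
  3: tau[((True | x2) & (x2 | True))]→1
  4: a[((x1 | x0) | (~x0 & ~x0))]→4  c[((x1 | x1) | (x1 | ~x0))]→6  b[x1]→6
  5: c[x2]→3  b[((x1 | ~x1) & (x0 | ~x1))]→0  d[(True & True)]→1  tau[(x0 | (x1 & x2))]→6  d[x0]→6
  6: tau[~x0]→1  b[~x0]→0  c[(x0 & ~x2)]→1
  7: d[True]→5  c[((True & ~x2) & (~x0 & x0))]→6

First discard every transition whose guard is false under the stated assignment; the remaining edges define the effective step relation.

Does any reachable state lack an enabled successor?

Answer: DEADLOCK at state 6

Working:
Reachable = {0,1,4,6}
  0: b→1  d→4  [2 exit(s)]
  1: b→1  [1 exit(s)]
  4: a→4  b→6  c→6  [3 exit(s)]
  6: ∅  [no exit]
trace reaching 6: d·c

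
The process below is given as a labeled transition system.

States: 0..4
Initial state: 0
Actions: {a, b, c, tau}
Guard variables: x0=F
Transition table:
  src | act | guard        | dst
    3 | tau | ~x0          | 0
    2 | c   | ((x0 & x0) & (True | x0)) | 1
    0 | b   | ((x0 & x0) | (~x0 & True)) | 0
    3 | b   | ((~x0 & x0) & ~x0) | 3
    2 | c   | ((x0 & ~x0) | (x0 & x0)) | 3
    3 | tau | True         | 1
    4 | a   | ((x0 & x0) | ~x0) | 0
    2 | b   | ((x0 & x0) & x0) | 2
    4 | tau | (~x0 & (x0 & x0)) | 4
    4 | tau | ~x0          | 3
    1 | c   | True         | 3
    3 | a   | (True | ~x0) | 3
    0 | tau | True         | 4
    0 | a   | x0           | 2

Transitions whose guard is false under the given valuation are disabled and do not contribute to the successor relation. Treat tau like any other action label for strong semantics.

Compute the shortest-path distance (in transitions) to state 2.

Breadth-first toward 2:
  L0 = {0}
  L1 = {4}
  L2 = {3}
  L3 = {1}
2 never appears.

Answer: UNREACHABLE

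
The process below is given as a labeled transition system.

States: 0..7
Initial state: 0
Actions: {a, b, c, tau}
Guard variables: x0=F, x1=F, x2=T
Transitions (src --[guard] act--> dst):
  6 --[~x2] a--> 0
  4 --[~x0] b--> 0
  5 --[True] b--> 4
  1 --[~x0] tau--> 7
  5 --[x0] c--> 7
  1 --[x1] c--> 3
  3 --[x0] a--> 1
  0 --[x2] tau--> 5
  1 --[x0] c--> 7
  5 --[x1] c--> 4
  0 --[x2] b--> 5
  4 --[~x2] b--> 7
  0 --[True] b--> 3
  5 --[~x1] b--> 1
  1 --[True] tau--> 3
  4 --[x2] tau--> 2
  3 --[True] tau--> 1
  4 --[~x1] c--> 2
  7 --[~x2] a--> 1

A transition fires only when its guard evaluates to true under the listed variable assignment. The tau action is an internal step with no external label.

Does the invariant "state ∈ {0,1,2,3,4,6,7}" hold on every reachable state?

Allowed set {0,1,2,3,4,6,7}
R = {0,1,2,3,4,5,7}
  0: ok
  1: ok
  2: ok
  3: ok
  4: ok
  5: outside
  7: ok
witness against invariant: tau → 5

Answer: INVARIANT VIOLATED at state 5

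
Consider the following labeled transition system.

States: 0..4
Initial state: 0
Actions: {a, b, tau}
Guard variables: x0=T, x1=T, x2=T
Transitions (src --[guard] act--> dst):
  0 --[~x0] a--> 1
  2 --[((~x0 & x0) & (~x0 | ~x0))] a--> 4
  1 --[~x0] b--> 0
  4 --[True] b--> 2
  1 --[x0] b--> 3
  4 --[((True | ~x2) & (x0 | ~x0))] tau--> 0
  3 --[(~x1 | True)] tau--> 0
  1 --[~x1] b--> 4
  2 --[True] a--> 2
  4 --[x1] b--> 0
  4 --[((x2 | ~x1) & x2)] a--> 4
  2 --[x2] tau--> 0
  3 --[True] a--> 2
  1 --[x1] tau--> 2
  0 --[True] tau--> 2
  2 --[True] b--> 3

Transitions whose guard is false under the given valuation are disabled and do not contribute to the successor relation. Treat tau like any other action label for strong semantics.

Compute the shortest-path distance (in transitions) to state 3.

Answer: 2

Working:
BFS to 3:
  L0 = {0}
  L1 = {2}
  L2 = {3}
3 enters at depth 2; path tau·b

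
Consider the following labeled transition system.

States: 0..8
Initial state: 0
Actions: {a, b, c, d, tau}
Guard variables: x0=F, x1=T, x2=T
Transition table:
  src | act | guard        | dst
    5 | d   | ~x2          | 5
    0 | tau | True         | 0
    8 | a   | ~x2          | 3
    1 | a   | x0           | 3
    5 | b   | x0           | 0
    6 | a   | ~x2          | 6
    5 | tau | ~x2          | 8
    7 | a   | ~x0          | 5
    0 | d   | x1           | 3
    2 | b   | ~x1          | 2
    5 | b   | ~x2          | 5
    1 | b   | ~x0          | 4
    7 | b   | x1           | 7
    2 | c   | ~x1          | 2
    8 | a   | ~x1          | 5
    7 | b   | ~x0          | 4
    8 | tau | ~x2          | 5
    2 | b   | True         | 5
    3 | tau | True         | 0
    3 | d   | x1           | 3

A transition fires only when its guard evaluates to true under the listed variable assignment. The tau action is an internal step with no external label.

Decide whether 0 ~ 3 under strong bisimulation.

Bisimulation quotient by refinement:
  round 0: {{0,1,2,3,4,5,6,7,8}}
  round 1: {{0,3},{1,2},{4,5,6,8},{7}}
stable after 2 split(s): 4 block(s)
[0]={0,3}  [3]={0,3}

Answer: BISIMILAR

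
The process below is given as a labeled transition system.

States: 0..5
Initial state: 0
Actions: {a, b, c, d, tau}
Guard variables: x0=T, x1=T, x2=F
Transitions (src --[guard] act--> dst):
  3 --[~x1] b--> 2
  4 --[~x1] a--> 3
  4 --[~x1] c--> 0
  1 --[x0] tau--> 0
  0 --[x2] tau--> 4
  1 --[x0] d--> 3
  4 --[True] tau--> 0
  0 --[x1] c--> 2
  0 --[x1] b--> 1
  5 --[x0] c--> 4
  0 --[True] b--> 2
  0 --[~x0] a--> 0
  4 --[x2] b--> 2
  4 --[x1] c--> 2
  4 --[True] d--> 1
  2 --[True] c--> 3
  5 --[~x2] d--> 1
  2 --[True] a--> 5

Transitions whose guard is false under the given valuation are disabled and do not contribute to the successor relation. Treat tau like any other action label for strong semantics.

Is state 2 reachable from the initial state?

After dropping false guards: 12 live edges.
Layer 0: {0}
Layer 1: {1,2}  cumulative {0,1,2}
Layer 2: {3,5}  cumulative {0,1,2,3,5}
Layer 3: {4}  cumulative {0,1,2,3,4,5}
Reachable = {0,1,2,3,4,5}
witness 2: c

Answer: REACHABLE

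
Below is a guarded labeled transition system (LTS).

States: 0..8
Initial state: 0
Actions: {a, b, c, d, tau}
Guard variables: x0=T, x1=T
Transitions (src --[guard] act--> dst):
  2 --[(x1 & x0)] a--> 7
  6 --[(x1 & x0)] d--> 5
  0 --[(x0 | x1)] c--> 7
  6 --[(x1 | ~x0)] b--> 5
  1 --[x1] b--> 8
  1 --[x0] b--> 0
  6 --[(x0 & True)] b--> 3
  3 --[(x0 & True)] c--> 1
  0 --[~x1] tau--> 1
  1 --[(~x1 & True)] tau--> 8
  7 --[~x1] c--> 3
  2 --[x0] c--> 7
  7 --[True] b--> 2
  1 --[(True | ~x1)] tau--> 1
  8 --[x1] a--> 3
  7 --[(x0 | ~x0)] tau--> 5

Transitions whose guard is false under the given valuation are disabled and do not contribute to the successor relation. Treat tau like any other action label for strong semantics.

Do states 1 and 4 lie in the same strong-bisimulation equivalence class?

Answer: NOT BISIMILAR

Working:
Bisimulation quotient by refinement:
  π0 = {{0,1,2,3,4,5,6,7,8}}
  π1 = {{0,3},{1,7},{2},{4,5},{6},{8}}
  π2 = {{0,3},{1},{2},{4,5},{6},{7},{8}}
  π3 = {{0},{1},{2},{3},{4,5},{6},{7},{8}}
stable after 4 split(s): 8 block(s)
1∈{1}, 4∈{4,5}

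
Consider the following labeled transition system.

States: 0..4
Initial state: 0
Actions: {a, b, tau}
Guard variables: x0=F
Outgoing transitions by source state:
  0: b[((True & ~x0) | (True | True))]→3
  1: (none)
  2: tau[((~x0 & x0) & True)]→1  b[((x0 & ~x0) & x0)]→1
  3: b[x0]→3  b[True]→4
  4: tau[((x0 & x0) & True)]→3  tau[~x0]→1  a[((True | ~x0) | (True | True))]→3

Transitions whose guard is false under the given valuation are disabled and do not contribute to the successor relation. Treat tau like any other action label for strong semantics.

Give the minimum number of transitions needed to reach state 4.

Layered search for 4:
  L0 = {0}
  L1 = {3}
  L2 = {4}
4 enters at depth 2; path b·b

Answer: 2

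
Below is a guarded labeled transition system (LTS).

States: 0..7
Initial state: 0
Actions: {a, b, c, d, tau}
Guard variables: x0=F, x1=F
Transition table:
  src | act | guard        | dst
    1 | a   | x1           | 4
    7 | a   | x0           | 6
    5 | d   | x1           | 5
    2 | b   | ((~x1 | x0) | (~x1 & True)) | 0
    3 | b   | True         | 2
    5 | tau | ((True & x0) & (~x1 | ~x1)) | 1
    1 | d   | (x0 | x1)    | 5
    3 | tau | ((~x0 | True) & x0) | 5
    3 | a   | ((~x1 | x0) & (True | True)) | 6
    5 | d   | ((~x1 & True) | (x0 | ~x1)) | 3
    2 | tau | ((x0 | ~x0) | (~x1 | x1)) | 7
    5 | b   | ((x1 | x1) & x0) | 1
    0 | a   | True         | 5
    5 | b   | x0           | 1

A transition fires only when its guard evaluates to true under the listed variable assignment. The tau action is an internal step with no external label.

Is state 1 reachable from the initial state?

Guard filter leaves 6 enabled edge(s).
Layer 0: {0}
Layer 1: {5}  cumulative {0,5}
Layer 2: {3}  cumulative {0,3,5}
Layer 3: {2,6}  cumulative {0,2,3,5,6}
Layer 4: {7}  cumulative {0,2,3,5,6,7}
R = {0,2,3,5,6,7}

Answer: UNREACHABLE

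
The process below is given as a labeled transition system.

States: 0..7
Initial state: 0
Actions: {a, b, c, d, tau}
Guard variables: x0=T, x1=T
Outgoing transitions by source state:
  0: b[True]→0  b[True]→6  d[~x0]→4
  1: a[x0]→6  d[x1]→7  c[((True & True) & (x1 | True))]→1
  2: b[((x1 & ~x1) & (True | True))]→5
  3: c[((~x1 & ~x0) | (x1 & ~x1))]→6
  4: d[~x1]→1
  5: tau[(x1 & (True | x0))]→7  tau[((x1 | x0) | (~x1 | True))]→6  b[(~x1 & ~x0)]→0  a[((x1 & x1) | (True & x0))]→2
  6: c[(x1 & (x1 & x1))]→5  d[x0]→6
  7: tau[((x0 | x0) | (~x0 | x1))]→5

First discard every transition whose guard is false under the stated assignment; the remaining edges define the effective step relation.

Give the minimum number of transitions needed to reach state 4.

Answer: UNREACHABLE

Trace:
BFS to 4:
  Layer 0: {0}
  Layer 1: {6}
  Layer 2: {5}
  Layer 3: {2,7}
4 never appears.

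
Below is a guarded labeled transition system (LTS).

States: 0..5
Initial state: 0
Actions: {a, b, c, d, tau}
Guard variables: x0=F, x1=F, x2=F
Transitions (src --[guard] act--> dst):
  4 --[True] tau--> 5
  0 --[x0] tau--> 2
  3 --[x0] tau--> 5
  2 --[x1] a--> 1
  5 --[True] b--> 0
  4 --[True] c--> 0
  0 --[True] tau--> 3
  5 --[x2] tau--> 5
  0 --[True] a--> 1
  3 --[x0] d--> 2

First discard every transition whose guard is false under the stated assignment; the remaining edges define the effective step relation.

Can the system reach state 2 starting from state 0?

After dropping false guards: 5 live edges.
L0 = {0}
L1 = {1,3}  cumulative {0,1,3}
R = {0,1,3}

Answer: UNREACHABLE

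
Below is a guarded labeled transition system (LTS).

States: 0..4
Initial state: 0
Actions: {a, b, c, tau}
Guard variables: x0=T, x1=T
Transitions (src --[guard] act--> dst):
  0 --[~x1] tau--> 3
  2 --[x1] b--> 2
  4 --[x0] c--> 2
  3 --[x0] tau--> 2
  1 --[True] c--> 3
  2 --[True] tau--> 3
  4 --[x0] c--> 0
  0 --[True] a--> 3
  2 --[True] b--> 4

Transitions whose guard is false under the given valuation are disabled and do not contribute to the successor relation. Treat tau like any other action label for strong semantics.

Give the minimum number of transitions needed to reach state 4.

BFS to 4:
  depth 0: {0}
  depth 1: {3}
  depth 2: {2}
  depth 3: {4}
4 enters at depth 3; path a·tau·b

Answer: 3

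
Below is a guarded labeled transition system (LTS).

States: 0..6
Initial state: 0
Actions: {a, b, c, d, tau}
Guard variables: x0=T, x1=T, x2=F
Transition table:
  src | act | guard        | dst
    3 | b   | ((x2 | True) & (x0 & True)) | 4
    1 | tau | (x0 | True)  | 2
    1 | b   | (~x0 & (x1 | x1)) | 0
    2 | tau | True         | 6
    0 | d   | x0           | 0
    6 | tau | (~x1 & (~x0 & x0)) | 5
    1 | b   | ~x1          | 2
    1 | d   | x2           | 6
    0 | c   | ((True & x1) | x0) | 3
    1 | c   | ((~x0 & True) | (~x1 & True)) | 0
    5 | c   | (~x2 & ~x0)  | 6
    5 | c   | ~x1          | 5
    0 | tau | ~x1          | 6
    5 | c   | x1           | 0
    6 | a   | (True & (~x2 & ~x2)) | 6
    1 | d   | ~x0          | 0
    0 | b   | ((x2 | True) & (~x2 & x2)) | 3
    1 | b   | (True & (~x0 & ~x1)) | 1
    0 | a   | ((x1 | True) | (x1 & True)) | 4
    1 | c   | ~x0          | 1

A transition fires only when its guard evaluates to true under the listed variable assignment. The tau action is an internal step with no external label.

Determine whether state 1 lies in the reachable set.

Answer: UNREACHABLE

Working:
8 transition(s) survive guard evaluation.
depth 0: {0}
depth 1: {3,4}  total {0,3,4}
R = {0,3,4}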